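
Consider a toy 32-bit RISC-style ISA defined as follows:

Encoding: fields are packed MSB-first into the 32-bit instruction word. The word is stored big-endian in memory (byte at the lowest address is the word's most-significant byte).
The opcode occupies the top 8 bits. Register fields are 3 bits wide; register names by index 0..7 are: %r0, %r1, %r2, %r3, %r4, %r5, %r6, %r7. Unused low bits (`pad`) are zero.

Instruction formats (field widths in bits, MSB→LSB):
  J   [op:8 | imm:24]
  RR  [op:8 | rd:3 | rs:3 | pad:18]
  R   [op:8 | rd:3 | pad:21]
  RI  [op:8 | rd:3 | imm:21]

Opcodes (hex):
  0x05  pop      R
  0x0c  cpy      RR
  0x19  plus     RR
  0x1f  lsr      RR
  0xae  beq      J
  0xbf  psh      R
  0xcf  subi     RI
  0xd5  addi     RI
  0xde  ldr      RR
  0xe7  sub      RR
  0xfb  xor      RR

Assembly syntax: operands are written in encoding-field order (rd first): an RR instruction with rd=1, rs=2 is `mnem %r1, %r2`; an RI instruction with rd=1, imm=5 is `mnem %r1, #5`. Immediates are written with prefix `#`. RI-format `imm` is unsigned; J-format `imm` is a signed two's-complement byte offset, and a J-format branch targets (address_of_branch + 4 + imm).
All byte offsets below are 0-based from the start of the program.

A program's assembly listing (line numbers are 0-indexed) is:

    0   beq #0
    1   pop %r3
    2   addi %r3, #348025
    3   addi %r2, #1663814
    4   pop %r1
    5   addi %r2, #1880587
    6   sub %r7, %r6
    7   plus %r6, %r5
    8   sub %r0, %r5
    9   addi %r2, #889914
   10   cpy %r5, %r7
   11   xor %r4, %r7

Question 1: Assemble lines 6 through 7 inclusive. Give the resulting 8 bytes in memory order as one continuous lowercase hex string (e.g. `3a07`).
6. sub fields op=0xe7:8|rd=7:3|rs=6:3|pad=0:18 → word e7f80000h → e7 f8 00 00
7. plus fields op=0x19:8|rd=6:3|rs=5:3|pad=0:18 → word 19d40000h → 19 d4 00 00

e7f8000019d40000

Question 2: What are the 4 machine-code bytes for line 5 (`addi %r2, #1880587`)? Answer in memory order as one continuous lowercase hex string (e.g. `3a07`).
L5: addi op=0xd5:8|rd=2:3|imm=1880587:21 ⇒ 0xd55cb20b ⇒ big d5 5c b2 0b

d55cb20b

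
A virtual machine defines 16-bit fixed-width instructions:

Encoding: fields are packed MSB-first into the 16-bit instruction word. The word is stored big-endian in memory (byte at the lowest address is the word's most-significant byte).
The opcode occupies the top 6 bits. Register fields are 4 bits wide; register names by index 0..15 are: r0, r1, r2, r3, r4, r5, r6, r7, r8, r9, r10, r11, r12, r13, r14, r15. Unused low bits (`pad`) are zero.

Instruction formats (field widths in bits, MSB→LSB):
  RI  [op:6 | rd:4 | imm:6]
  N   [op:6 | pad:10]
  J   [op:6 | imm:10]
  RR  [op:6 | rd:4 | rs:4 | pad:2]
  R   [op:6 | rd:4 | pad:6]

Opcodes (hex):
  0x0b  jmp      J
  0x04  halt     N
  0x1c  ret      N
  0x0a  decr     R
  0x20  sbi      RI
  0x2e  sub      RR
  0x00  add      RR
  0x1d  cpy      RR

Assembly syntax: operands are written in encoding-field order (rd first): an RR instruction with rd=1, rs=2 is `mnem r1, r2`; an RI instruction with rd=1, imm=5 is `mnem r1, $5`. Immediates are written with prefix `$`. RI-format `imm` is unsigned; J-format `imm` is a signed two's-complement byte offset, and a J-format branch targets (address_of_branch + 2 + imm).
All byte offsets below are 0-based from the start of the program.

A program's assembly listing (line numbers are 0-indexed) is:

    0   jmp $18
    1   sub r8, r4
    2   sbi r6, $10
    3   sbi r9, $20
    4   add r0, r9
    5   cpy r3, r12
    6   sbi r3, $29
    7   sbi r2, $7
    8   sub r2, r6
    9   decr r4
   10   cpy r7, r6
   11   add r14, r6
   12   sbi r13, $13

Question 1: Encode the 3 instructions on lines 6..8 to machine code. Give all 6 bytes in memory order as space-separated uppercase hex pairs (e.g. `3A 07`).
line 6 (sbi): pack op=0x20:6|rd=3:4|imm=29:6 = 0x80dd; big→ 80 dd
line 7 (sbi): pack op=0x20:6|rd=2:4|imm=7:6 = 0x8087; big→ 80 87
line 8 (sub): pack op=0x2e:6|rd=2:4|rs=6:4|pad=0:2 = 0xb898; big→ b8 98

80 DD 80 87 B8 98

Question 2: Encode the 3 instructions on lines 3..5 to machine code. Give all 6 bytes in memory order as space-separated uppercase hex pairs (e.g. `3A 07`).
line 3 (sbi): pack op=0x20:6|rd=9:4|imm=20:6 = 0x8254; big→ 82 54
line 4 (add): pack op=0x0:6|rd=0:4|rs=9:4|pad=0:2 = 0x0024; big→ 00 24
line 5 (cpy): pack op=0x1d:6|rd=3:4|rs=12:4|pad=0:2 = 0x74f0; big→ 74 f0

82 54 00 24 74 F0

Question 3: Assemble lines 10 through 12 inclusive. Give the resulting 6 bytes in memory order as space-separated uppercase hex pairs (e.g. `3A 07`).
10. cpy fields op=0x1d:6|rd=7:4|rs=6:4|pad=0:2 → word 75d8h → 75 d8
11. add fields op=0x0:6|rd=14:4|rs=6:4|pad=0:2 → word 0398h → 03 98
12. sbi fields op=0x20:6|rd=13:4|imm=13:6 → word 834dh → 83 4d

75 D8 03 98 83 4D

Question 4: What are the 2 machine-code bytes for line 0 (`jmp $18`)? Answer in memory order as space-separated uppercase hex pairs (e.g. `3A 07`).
0. jmp fields op=0xb:6|imm=18:10 → word 2c12h → 2c 12

2C 12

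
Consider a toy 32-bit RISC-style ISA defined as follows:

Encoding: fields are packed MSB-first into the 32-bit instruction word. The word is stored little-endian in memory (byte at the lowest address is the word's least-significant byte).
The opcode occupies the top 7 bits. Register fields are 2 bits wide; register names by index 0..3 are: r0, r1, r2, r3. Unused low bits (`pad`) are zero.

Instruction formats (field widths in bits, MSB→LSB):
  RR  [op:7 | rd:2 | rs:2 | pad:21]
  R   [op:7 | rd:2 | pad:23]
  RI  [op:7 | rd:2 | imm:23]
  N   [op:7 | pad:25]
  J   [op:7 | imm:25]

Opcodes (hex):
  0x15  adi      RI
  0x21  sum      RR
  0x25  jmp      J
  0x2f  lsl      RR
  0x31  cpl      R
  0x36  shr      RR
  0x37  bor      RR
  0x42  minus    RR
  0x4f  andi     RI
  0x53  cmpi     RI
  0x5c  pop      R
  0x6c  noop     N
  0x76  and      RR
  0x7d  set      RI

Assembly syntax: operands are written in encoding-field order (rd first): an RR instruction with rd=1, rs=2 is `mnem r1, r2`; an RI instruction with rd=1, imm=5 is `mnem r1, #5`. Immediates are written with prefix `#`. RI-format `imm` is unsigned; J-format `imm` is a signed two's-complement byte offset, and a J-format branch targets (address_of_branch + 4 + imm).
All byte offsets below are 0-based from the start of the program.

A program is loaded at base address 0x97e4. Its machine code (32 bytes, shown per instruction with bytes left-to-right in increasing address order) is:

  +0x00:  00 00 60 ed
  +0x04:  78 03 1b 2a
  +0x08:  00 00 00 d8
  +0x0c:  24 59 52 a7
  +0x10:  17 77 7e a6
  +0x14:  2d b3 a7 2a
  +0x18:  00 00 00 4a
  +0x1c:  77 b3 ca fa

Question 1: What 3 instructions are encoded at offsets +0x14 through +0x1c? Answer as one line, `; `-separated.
adi r1, #2601773; jmp #0; set r1, #4895607

[14] 2d b3 a7 2a → 0x2aa7b32d
  top 7b → 0x15 → adi [RI]
  rd: (w>>23)&0x3=0x1 → r1
  imm: (w>>0)&0x7fffff=0x27b32d → #2601773
[18] 00 00 00 4a → 0x4a000000
  top 7b → 0x25 → jmp [J]
  imm: (w>>0)&0x1ffffff=0x0 → #0
[1c] 77 b3 ca fa → 0xfacab377
  top 7b → 0x7d → set [RI]
  rd: (w>>23)&0x3=0x1 → r1
  imm: (w>>0)&0x7fffff=0x4ab377 → #4895607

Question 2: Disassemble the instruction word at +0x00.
and r2, r3

[00] 00 00 60 ed → 0xed600000
  top 7b → 0x76 → and [RR]
  [24:23] rd=2 = r2
  [22:21] rs=3 = r3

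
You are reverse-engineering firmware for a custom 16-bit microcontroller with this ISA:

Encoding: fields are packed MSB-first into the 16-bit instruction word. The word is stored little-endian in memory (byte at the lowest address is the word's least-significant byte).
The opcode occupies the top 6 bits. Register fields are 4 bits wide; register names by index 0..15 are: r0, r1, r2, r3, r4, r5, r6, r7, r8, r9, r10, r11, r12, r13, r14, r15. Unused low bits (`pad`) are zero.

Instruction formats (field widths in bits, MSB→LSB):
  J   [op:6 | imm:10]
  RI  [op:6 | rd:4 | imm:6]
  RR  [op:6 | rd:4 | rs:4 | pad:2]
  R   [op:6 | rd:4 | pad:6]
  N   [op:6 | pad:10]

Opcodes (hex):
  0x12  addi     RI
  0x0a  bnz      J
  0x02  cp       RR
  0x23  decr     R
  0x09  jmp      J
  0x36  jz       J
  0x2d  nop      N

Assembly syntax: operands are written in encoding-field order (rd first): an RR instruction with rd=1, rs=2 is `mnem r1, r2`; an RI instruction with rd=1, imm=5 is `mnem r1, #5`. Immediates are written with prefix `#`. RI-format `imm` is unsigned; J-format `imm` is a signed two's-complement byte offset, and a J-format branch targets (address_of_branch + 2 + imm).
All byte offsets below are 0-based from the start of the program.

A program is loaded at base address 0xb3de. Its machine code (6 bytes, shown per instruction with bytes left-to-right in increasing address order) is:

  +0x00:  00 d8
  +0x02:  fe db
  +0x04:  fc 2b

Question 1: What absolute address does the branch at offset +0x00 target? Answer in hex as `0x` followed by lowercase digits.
[00] 00 d8 → 0xd800
  op=0xd800>>10=0x36 ⇒ jz (J)
  imm: (w>>0)&0x3ff=0x0 → #0
  target = base 0xb3de + off 0x00 + 2 + imm 0 = 0xb3e0

0xb3e0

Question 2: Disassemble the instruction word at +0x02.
jz #-2

+0x02: fe db ⇒ word 0xdbfe (little)
  top 6b → 0x36 → jz [J]
  imm: (w>>0)&0x3ff=0x3fe (s10→-2) → #-2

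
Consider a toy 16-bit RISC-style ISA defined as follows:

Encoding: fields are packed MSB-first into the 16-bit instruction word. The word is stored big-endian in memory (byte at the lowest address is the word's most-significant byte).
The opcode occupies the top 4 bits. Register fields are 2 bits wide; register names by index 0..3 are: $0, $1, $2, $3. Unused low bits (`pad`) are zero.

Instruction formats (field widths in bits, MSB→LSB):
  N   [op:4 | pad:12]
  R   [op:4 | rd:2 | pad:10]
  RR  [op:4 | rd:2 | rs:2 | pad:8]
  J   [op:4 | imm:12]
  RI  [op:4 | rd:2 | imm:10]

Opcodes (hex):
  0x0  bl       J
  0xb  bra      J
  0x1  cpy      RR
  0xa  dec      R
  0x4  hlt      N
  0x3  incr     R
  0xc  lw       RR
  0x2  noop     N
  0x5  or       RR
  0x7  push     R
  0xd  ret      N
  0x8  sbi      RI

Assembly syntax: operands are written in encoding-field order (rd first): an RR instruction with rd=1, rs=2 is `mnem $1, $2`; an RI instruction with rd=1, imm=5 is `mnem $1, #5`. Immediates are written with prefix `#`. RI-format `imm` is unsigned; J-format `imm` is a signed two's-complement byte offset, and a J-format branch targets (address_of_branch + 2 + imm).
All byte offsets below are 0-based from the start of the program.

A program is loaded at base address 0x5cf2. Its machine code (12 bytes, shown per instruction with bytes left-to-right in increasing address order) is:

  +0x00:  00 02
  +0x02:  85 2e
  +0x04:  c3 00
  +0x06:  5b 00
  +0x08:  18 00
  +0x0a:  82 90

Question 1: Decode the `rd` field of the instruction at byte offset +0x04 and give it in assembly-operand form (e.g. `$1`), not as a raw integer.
$0

+0x04: c3 00 ⇒ word 0xc300 (big)
  top 4b → 0xc → lw [RR]
  rd: (w>>10)&0x3=0x0 → $0
  rs: (w>>8)&0x3=0x3 → $3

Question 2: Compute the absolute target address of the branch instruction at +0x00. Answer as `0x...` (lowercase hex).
0x5cf6

[00] 00 02 → 0x0002
  op=0x0002>>12=0x0 ⇒ bl (J)
  imm: (w>>0)&0xfff=0x2 → #2
  target = base 0x5cf2 + off 0x00 + 2 + imm 2 = 0x5cf6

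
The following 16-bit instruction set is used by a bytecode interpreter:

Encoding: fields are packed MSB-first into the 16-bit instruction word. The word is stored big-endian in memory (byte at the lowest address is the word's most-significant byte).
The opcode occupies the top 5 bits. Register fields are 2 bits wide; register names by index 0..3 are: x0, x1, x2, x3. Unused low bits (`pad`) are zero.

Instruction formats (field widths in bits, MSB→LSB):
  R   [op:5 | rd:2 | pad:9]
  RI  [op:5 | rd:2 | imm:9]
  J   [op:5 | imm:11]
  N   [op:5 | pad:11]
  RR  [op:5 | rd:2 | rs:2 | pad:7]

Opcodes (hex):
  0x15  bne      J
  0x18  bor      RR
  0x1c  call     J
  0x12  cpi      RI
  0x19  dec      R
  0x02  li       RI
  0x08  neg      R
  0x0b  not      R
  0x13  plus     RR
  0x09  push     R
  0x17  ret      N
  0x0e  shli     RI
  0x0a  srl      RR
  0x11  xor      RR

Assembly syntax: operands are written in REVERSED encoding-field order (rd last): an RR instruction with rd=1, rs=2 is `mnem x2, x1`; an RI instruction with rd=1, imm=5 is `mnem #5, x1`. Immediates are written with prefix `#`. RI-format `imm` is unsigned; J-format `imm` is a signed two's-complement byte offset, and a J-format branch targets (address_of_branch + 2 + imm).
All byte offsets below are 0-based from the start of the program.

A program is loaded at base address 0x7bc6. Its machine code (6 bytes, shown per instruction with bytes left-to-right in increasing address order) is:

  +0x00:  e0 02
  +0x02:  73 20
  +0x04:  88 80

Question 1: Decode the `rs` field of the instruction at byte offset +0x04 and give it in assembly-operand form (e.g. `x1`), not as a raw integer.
x1

[04] 88 80 → 0x8880
  top 5b → 0x11 → xor [RR]
  rd: (w>>9)&0x3=0x0 → x0
  rs: (w>>7)&0x3=0x1 → x1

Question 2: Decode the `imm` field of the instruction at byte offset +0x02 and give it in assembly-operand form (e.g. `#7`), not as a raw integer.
+0x02: 73 20 ⇒ word 0x7320 (big)
  op=0x7320>>11=0xe ⇒ shli (RI)
  rd@[10:9]=0x1 ⇒ x1
  imm@[8:0]=0x120 ⇒ #288

#288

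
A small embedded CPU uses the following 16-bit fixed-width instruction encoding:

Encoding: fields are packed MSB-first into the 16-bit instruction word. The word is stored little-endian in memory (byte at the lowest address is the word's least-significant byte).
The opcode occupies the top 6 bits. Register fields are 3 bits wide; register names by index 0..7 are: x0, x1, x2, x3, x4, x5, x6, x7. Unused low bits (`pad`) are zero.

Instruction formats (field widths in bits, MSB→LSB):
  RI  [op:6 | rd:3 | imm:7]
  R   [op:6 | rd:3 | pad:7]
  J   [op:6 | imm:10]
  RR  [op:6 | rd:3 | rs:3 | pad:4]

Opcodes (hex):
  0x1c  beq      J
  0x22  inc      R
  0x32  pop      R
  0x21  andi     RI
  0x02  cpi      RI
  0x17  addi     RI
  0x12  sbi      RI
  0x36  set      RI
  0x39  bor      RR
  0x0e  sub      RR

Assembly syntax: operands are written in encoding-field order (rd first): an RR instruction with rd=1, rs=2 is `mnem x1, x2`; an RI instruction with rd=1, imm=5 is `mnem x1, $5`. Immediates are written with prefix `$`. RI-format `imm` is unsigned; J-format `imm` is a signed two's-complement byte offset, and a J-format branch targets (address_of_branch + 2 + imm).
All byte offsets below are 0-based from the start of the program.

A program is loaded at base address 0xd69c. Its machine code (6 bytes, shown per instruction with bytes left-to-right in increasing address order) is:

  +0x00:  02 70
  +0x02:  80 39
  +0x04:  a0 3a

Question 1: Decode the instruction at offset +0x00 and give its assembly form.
+0x00: 02 70 ⇒ word 0x7002 (little)
  top 6b → 0x1c → beq [J]
  imm@[9:0]=0x2 ⇒ $2

beq $2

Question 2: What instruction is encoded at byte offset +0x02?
@+02  little-endian(80 39) = 0x3980
  op=0x3980>>10=0xe ⇒ sub (RR)
  [9:7] rd=3 = x3
  [6:4] rs=0 = x0

sub x3, x0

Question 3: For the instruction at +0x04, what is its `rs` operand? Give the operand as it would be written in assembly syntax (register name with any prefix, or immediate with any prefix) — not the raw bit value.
+0x04: a0 3a ⇒ word 0x3aa0 (little)
  top 6b → 0xe → sub [RR]
  rd: (w>>7)&0x7=0x5 → x5
  rs: (w>>4)&0x7=0x2 → x2

x2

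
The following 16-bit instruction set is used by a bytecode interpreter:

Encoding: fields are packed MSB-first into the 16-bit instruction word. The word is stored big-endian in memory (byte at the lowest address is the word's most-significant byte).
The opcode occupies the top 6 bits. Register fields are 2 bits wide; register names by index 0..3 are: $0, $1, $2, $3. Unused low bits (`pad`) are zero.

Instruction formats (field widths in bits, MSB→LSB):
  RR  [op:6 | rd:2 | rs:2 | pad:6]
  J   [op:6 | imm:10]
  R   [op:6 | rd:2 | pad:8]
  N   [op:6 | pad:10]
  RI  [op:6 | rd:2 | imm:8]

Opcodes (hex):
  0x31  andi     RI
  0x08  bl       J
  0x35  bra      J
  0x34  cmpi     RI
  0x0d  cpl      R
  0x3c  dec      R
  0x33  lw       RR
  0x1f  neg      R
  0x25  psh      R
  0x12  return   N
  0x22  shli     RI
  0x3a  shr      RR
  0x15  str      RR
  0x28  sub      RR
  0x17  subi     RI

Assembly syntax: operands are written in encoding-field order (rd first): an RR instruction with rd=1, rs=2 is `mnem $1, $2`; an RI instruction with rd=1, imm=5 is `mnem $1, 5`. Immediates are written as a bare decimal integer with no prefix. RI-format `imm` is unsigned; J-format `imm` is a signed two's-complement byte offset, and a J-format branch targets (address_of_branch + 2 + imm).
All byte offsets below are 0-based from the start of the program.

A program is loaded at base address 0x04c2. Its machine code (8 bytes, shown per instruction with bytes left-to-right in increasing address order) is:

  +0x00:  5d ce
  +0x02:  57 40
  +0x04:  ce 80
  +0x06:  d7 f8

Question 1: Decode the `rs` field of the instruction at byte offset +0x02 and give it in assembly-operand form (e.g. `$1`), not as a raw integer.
$1

+0x02: 57 40 ⇒ word 0x5740 (big)
  op=0x5740>>10=0x15 ⇒ str (RR)
  rd: (w>>8)&0x3=0x3 → $3
  rs: (w>>6)&0x3=0x1 → $1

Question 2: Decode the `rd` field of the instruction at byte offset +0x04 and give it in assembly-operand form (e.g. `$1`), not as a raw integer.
$2

off 0x04: read ce 80 as big → 0xce80
  top 6b → 0x33 → lw [RR]
  [9:8] rd=2 = $2
  [7:6] rs=2 = $2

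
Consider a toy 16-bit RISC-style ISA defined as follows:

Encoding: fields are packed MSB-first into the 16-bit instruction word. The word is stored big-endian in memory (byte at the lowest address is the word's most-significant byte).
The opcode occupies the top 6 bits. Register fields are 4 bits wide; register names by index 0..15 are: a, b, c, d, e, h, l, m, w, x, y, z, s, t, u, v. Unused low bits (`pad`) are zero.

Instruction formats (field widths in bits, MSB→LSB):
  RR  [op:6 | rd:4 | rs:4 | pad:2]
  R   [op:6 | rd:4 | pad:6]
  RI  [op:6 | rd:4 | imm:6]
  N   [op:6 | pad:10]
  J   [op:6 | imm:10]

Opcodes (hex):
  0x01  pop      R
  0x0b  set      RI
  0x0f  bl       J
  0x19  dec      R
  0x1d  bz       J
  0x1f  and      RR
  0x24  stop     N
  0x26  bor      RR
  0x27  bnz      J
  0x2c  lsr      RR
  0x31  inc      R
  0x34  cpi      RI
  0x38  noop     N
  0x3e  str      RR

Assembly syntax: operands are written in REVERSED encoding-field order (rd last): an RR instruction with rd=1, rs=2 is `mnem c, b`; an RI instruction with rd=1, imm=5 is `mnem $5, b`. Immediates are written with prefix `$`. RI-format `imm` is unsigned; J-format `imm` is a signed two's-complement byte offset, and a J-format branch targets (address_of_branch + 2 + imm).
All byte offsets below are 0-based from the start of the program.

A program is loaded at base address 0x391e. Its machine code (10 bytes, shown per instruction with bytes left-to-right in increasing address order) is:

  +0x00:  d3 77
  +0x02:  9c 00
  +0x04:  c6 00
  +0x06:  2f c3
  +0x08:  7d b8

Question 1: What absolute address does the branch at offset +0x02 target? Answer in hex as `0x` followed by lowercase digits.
+0x02: 9c 00 ⇒ word 0x9c00 (big)
  opcode bits[15:10]=0x27: bnz/J
  imm@[9:0]=0x0 ⇒ $0
  target = base 0x391e + off 0x02 + 2 + imm 0 = 0x3922

0x3922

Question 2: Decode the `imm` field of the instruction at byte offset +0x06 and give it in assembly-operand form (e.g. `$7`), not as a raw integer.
$3

@+06  big-endian(2f c3) = 0x2fc3
  opcode bits[15:10]=0xb: set/RI
  rd: (w>>6)&0xf=0xf → v
  imm: (w>>0)&0x3f=0x3 → $3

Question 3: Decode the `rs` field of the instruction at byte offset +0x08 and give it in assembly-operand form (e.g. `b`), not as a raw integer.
u

+0x08: 7d b8 ⇒ word 0x7db8 (big)
  opcode bits[15:10]=0x1f: and/RR
  [9:6] rd=6 = l
  [5:2] rs=14 = u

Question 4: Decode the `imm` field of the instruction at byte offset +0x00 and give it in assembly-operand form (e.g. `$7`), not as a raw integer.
$55

+0x00: d3 77 ⇒ word 0xd377 (big)
  op=0xd377>>10=0x34 ⇒ cpi (RI)
  rd: (w>>6)&0xf=0xd → t
  imm: (w>>0)&0x3f=0x37 → $55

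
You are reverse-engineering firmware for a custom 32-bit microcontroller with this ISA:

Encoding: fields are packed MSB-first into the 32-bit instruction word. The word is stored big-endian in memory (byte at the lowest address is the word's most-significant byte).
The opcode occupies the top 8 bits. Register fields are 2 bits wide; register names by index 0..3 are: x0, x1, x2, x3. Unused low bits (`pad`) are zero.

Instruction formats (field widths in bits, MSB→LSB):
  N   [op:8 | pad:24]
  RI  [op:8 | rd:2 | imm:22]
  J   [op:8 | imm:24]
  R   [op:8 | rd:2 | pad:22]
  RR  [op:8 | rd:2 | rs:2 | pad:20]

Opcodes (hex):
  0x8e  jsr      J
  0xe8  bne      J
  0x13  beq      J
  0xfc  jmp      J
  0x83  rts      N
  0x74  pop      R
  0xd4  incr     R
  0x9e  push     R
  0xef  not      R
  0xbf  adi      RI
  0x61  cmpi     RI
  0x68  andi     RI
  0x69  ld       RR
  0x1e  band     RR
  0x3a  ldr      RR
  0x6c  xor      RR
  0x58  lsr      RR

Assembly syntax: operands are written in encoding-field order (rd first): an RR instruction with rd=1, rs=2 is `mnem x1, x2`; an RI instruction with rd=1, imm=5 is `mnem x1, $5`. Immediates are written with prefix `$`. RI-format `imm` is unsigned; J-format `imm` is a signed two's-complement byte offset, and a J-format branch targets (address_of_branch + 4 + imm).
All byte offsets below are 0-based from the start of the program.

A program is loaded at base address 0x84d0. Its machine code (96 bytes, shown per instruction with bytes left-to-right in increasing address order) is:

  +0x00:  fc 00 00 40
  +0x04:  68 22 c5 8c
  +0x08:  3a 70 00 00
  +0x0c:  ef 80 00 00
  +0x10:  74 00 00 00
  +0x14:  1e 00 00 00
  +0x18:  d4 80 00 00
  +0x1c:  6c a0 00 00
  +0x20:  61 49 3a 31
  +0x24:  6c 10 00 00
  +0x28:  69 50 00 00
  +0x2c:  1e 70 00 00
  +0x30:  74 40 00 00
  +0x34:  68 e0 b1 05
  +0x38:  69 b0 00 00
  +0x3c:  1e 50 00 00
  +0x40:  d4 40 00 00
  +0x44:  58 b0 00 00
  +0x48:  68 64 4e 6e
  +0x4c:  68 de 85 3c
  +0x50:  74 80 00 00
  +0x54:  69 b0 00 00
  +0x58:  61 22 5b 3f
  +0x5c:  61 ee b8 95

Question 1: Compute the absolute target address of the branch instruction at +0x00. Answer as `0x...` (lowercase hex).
off 0x00: read fc 00 00 40 as big → 0xfc000040
  op=0xfc000040>>24=0xfc ⇒ jmp (J)
  imm: (w>>0)&0xffffff=0x40 → $64
  target = base 0x84d0 + off 0x00 + 4 + imm 64 = 0x8514

0x8514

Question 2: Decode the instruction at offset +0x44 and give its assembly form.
lsr x2, x3

off 0x44: read 58 b0 00 00 as big → 0x58b00000
  opcode bits[31:24]=0x58: lsr/RR
  [23:22] rd=2 = x2
  [21:20] rs=3 = x3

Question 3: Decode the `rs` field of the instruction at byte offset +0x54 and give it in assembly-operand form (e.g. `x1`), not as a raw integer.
+0x54: 69 b0 00 00 ⇒ word 0x69b00000 (big)
  opcode bits[31:24]=0x69: ld/RR
  rd: (w>>22)&0x3=0x2 → x2
  rs: (w>>20)&0x3=0x3 → x3

x3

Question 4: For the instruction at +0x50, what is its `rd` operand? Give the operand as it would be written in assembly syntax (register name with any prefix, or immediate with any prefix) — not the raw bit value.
x2

off 0x50: read 74 80 00 00 as big → 0x74800000
  op=0x74800000>>24=0x74 ⇒ pop (R)
  rd: (w>>22)&0x3=0x2 → x2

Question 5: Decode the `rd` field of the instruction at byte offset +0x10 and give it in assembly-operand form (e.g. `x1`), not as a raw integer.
x0

+0x10: 74 00 00 00 ⇒ word 0x74000000 (big)
  top 8b → 0x74 → pop [R]
  rd: (w>>22)&0x3=0x0 → x0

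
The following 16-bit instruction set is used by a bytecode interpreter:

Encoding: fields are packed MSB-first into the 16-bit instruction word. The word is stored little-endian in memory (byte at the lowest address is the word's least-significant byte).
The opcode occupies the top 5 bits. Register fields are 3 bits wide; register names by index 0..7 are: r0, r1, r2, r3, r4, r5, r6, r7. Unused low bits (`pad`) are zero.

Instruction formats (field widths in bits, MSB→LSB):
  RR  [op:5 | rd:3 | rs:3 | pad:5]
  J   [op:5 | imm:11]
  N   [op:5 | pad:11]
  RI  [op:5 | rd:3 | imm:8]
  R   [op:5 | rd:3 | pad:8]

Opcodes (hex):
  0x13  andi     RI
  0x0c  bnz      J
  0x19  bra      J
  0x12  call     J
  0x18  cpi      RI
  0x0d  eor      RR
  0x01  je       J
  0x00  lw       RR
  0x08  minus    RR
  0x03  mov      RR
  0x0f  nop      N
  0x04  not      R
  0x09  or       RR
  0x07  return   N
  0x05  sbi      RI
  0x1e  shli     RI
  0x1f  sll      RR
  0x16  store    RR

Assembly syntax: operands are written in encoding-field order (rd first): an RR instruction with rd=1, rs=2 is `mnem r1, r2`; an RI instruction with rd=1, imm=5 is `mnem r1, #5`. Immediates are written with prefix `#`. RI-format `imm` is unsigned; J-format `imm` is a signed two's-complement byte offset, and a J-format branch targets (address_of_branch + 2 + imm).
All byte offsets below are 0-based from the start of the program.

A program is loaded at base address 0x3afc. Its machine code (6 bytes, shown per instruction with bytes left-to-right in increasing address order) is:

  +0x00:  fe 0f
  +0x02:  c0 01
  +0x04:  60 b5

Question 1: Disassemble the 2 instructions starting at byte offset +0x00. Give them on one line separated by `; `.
je #-2; lw r1, r6

[00] fe 0f → 0x0ffe
  op=0x0ffe>>11=0x1 ⇒ je (J)
  imm: (w>>0)&0x7ff=0x7fe (s11→-2) → #-2
[02] c0 01 → 0x01c0
  op=0x01c0>>11=0x0 ⇒ lw (RR)
  rd: (w>>8)&0x7=0x1 → r1
  rs: (w>>5)&0x7=0x6 → r6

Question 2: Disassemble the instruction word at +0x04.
off 0x04: read 60 b5 as little → 0xb560
  op=0xb560>>11=0x16 ⇒ store (RR)
  [10:8] rd=5 = r5
  [7:5] rs=3 = r3

store r5, r3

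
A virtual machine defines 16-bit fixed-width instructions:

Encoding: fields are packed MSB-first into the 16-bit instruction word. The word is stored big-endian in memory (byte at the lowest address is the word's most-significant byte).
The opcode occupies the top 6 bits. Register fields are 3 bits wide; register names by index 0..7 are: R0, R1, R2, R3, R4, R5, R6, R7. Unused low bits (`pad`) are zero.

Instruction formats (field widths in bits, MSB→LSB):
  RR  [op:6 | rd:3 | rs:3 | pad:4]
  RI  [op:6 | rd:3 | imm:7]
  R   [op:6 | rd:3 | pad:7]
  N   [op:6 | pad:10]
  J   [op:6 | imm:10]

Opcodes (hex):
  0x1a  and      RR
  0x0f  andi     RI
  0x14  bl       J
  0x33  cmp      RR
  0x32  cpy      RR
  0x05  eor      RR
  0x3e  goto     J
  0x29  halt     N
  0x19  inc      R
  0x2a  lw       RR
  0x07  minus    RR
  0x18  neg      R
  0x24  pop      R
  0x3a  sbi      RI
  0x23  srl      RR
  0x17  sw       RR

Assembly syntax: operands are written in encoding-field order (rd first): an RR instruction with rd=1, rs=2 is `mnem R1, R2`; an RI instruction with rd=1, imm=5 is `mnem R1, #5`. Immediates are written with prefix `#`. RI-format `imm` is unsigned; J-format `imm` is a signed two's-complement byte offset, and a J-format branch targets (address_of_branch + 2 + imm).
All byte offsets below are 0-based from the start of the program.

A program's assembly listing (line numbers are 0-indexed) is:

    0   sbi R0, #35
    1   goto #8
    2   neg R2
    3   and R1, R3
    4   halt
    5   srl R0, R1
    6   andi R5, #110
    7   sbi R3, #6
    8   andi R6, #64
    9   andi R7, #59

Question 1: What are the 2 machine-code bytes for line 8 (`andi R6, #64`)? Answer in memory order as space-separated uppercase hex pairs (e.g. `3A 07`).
3F 40

8. andi fields op=0xf:6|rd=6:3|imm=64:7 → word 3f40h → 3f 40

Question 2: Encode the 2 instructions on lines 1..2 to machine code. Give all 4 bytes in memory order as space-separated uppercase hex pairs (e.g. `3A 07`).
F8 08 61 00

L1: goto op=0x3e:6|imm=8:10 ⇒ 0xf808 ⇒ big f8 08
L2: neg op=0x18:6|rd=2:3|pad=0:7 ⇒ 0x6100 ⇒ big 61 00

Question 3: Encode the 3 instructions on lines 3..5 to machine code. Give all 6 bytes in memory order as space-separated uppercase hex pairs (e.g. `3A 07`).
L3: and op=0x1a:6|rd=1:3|rs=3:3|pad=0:4 ⇒ 0x68b0 ⇒ big 68 b0
L4: halt op=0x29:6|pad=0:10 ⇒ 0xa400 ⇒ big a4 00
L5: srl op=0x23:6|rd=0:3|rs=1:3|pad=0:4 ⇒ 0x8c10 ⇒ big 8c 10

68 B0 A4 00 8C 10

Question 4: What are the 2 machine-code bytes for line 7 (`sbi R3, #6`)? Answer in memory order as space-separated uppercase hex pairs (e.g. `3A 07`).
line 7 (sbi): pack op=0x3a:6|rd=3:3|imm=6:7 = 0xe986; big→ e9 86

E9 86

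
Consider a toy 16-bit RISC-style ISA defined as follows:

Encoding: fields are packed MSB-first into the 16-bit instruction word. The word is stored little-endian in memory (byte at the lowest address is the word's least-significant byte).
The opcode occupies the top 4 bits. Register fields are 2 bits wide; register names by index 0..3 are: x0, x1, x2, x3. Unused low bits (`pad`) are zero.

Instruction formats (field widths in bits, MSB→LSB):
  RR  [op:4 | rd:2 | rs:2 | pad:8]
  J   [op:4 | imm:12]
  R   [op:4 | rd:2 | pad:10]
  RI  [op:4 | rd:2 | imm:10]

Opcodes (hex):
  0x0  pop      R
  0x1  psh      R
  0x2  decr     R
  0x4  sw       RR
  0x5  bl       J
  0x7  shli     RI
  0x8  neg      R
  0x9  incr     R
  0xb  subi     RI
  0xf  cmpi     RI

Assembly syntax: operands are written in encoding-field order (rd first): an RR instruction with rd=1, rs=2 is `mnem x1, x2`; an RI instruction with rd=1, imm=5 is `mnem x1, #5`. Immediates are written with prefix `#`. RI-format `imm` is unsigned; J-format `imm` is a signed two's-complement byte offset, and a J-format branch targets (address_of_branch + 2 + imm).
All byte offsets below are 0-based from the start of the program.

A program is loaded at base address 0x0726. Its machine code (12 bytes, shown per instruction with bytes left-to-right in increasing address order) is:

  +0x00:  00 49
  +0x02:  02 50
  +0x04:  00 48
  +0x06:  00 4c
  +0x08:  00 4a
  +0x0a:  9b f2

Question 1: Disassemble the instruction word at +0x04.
@+04  little-endian(00 48) = 0x4800
  top 4b → 0x4 → sw [RR]
  rd@[11:10]=0x2 ⇒ x2
  rs@[9:8]=0x0 ⇒ x0

sw x2, x0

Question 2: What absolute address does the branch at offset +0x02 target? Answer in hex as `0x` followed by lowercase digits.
0x072c

[02] 02 50 → 0x5002
  opcode bits[15:12]=0x5: bl/J
  [11:0] imm=2 = #2
  target = base 0x0726 + off 0x02 + 2 + imm 2 = 0x072c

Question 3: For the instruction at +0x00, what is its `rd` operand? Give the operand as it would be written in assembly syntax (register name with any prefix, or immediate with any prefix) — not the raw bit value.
+0x00: 00 49 ⇒ word 0x4900 (little)
  top 4b → 0x4 → sw [RR]
  rd: (w>>10)&0x3=0x2 → x2
  rs: (w>>8)&0x3=0x1 → x1

x2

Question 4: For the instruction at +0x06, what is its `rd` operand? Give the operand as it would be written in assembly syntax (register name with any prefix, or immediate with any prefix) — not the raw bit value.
@+06  little-endian(00 4c) = 0x4c00
  opcode bits[15:12]=0x4: sw/RR
  rd@[11:10]=0x3 ⇒ x3
  rs@[9:8]=0x0 ⇒ x0

x3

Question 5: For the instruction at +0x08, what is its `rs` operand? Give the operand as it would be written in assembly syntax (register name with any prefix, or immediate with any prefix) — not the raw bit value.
x2

+0x08: 00 4a ⇒ word 0x4a00 (little)
  top 4b → 0x4 → sw [RR]
  [11:10] rd=2 = x2
  [9:8] rs=2 = x2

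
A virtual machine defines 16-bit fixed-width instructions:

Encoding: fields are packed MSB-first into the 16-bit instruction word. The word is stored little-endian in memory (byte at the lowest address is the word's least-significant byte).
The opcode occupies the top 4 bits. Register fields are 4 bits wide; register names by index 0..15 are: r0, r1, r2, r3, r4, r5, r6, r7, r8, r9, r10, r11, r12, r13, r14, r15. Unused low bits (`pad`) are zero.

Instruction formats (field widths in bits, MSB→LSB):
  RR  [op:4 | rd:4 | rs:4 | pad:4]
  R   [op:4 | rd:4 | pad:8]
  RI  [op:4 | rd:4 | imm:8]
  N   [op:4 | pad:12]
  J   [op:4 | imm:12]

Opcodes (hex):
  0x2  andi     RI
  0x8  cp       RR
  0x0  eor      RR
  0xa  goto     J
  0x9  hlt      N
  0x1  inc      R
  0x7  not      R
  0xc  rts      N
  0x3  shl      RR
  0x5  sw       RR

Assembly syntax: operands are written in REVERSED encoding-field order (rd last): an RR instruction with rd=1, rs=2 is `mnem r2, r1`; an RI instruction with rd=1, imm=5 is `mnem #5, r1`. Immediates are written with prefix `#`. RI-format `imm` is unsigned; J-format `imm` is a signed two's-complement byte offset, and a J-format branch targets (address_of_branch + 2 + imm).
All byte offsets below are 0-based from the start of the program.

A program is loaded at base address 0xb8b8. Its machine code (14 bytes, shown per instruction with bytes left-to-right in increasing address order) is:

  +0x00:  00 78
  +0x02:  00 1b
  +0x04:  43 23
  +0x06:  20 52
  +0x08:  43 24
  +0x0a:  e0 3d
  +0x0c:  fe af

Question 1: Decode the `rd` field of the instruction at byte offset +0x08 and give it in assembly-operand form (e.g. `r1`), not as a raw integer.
+0x08: 43 24 ⇒ word 0x2443 (little)
  op=0x2443>>12=0x2 ⇒ andi (RI)
  [11:8] rd=4 = r4
  [7:0] imm=67 = #67

r4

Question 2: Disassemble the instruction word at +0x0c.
goto #-2

[0c] fe af → 0xaffe
  op=0xaffe>>12=0xa ⇒ goto (J)
  imm: (w>>0)&0xfff=0xffe (s12→-2) → #-2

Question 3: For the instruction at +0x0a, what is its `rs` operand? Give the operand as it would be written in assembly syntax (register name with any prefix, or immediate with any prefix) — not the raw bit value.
r14

[0a] e0 3d → 0x3de0
  opcode bits[15:12]=0x3: shl/RR
  rd@[11:8]=0xd ⇒ r13
  rs@[7:4]=0xe ⇒ r14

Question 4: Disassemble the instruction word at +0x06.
sw r2, r2

+0x06: 20 52 ⇒ word 0x5220 (little)
  op=0x5220>>12=0x5 ⇒ sw (RR)
  [11:8] rd=2 = r2
  [7:4] rs=2 = r2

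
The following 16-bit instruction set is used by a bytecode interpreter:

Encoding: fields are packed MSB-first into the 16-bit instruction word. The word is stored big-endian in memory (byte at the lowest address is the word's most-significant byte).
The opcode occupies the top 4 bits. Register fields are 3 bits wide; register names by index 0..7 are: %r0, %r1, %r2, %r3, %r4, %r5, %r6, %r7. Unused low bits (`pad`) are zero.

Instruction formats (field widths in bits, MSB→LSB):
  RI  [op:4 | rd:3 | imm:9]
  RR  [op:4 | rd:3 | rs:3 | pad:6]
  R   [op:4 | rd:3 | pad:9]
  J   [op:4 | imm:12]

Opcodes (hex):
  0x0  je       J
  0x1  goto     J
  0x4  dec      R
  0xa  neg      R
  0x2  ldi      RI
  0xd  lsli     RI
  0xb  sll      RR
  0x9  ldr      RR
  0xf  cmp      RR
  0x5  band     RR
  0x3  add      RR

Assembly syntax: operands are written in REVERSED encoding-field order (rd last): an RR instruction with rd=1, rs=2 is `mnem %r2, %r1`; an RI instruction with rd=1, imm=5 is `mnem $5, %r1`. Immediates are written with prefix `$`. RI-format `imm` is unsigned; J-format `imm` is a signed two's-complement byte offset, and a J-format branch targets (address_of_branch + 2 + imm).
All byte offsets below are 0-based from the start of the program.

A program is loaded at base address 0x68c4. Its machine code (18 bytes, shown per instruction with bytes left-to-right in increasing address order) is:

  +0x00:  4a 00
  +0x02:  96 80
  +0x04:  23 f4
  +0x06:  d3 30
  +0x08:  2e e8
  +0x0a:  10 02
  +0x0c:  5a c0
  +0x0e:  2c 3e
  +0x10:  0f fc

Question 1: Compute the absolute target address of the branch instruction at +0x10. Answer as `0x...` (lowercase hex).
off 0x10: read 0f fc as big → 0x0ffc
  opcode bits[15:12]=0x0: je/J
  [11:0] imm=4092 (s12→-4) = $-4
  target = base 0x68c4 + off 0x10 + 2 + imm -4 = 0x68d2

0x68d2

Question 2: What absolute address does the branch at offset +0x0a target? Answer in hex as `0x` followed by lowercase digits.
0x68d2

[0a] 10 02 → 0x1002
  op=0x1002>>12=0x1 ⇒ goto (J)
  imm@[11:0]=0x2 ⇒ $2
  target = base 0x68c4 + off 0x0a + 2 + imm 2 = 0x68d2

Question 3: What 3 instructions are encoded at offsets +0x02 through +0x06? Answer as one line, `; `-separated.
@+02  big-endian(96 80) = 0x9680
  op=0x9680>>12=0x9 ⇒ ldr (RR)
  [11:9] rd=3 = %r3
  [8:6] rs=2 = %r2
@+04  big-endian(23 f4) = 0x23f4
  op=0x23f4>>12=0x2 ⇒ ldi (RI)
  [11:9] rd=1 = %r1
  [8:0] imm=500 = $500
@+06  big-endian(d3 30) = 0xd330
  op=0xd330>>12=0xd ⇒ lsli (RI)
  [11:9] rd=1 = %r1
  [8:0] imm=304 = $304

ldr %r2, %r3; ldi $500, %r1; lsli $304, %r1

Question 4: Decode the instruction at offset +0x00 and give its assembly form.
dec %r5

@+00  big-endian(4a 00) = 0x4a00
  top 4b → 0x4 → dec [R]
  rd: (w>>9)&0x7=0x5 → %r5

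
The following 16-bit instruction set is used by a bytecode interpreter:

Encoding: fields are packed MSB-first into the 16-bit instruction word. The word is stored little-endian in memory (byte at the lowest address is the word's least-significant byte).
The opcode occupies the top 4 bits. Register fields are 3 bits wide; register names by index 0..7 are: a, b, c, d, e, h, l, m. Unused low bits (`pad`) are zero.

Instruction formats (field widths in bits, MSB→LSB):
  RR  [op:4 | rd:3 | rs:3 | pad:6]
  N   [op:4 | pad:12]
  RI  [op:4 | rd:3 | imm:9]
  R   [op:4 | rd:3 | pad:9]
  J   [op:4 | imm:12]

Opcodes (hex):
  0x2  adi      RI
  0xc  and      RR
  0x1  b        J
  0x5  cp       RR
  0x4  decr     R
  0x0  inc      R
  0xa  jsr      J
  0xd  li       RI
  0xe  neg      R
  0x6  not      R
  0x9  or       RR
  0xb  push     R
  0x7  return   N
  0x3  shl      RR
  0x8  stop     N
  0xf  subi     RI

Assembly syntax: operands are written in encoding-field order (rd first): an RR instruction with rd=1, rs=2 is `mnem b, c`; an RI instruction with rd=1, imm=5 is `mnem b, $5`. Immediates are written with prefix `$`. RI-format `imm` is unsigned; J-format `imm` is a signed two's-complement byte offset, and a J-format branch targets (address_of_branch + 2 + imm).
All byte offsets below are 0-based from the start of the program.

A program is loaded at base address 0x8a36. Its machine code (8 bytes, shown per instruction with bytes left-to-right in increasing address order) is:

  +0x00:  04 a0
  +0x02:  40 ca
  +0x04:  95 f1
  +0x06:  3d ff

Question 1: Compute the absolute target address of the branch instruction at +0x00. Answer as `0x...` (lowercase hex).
0x8a3c

[00] 04 a0 → 0xa004
  top 4b → 0xa → jsr [J]
  imm: (w>>0)&0xfff=0x4 → $4
  target = base 0x8a36 + off 0x00 + 2 + imm 4 = 0x8a3c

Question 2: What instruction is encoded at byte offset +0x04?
subi a, $405

[04] 95 f1 → 0xf195
  op=0xf195>>12=0xf ⇒ subi (RI)
  [11:9] rd=0 = a
  [8:0] imm=405 = $405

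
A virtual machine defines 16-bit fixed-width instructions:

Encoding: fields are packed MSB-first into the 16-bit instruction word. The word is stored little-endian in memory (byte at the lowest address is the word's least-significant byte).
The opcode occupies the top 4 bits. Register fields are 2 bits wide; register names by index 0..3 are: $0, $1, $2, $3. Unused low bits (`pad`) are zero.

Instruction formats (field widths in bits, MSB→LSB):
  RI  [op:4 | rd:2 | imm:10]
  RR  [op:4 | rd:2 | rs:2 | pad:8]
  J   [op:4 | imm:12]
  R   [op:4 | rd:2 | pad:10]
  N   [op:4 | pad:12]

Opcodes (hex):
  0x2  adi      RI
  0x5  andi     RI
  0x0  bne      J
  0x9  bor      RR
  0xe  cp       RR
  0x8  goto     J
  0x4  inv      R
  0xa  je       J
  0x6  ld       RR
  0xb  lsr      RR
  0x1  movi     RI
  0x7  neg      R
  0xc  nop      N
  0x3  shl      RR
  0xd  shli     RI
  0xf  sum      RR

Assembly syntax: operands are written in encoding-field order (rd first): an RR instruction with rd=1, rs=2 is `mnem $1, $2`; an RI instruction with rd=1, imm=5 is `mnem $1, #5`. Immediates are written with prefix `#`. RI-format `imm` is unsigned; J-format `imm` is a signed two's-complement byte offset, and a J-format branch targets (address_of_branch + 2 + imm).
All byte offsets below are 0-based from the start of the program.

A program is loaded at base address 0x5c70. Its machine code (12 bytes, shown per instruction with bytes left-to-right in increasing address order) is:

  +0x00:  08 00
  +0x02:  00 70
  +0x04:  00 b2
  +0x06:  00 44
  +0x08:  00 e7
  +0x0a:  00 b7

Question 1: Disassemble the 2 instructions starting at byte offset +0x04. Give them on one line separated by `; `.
lsr $0, $2; inv $1

[04] 00 b2 → 0xb200
  opcode bits[15:12]=0xb: lsr/RR
  rd@[11:10]=0x0 ⇒ $0
  rs@[9:8]=0x2 ⇒ $2
[06] 00 44 → 0x4400
  opcode bits[15:12]=0x4: inv/R
  rd@[11:10]=0x1 ⇒ $1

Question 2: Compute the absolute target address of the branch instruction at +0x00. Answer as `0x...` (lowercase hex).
+0x00: 08 00 ⇒ word 0x0008 (little)
  op=0x0008>>12=0x0 ⇒ bne (J)
  imm: (w>>0)&0xfff=0x8 → #8
  target = base 0x5c70 + off 0x00 + 2 + imm 8 = 0x5c7a

0x5c7a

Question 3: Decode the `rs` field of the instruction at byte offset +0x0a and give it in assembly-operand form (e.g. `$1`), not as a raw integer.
off 0x0a: read 00 b7 as little → 0xb700
  op=0xb700>>12=0xb ⇒ lsr (RR)
  [11:10] rd=1 = $1
  [9:8] rs=3 = $3

$3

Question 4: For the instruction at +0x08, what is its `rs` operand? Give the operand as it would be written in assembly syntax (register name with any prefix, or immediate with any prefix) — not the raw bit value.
$3

off 0x08: read 00 e7 as little → 0xe700
  opcode bits[15:12]=0xe: cp/RR
  [11:10] rd=1 = $1
  [9:8] rs=3 = $3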